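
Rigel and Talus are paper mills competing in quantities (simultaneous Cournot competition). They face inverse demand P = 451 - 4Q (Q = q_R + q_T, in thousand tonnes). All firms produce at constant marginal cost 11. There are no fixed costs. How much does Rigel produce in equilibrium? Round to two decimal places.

36.67

A representative firm's profit is π_i = q_i(451 - 4Q) - 11q_i.
Setting ∂π_i/∂q_i = 0 with rivals' quantities fixed: 440 - 8q_i - 4q_j = 0.
With identical firms every q_j equals q_i, so q_j = q_i and 440 = 12q_i, giving q_i = 110/3.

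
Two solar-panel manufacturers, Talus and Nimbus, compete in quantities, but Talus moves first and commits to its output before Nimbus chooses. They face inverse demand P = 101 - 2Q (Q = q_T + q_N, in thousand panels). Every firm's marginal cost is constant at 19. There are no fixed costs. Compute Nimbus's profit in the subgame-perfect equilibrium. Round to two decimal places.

The follower Nimbus best-responds to any q_T: π_N = (101 - 2Q)q_N - 19q_N.
∂π_N/∂q_N = 82 - 2q_T - 4q_N = 0 gives the reaction function q_N = (82 - 2q_T)/4.
Talus substitutes q_N(q_T) into its own profit: π_T = q_T(101 - 2q_T - (82 - 2q_T)/2) - 19q_T = (60 - q_T)q_T - 19q_T.
The leader's first-order condition 41 - 2q_T = 0 yields q_T = 41/2.
Then q_N = (82 - 2·(41/2))/4 = 41/4.
Price P = 101 - 2·(123/4) = 79/2.
Nimbus's profit: (79/2 - 19)·(41/4) = 1681/8.

210.13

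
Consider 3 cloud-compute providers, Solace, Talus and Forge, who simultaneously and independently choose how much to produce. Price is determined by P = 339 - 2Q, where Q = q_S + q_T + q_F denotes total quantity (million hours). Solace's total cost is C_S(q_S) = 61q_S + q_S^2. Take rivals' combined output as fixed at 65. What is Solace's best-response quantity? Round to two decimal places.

24.67

With rivals' combined output fixed at 65, Solace's profit is π_S = (339 - 2·65 - 2q_S)q_S - (61q_S + q_S²) = (209 - 2q_S)q_S - (61q_S + q_S²).
∂π_S/∂q_S = 148 - 6q_S = 0, so q_S = 74/3.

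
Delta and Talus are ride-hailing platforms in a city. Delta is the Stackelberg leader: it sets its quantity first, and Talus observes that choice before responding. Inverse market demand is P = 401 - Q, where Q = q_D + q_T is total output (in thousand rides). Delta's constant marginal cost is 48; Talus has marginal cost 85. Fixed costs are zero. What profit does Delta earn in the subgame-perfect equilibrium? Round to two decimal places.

The follower Talus best-responds to any q_D: π_T = (401 - Q)q_T - 85q_T.
Setting the follower's marginal profit to zero, 316 - q_D - 2q_T = 0, i.e. q_T = (316 - q_D)/2.
The leader anticipates this reaction. Substituting into P = 401 - Q gives P = 243 - (1/2)q_D, so π_D = (243 - (1/2)q_D)q_D - 48q_D.
The leader's first-order condition 195 - q_D = 0 yields q_D = 195.
Then q_T = (316 - 195)/2 = 121/2.
Price P = 401 - 511/2 = 291/2.
Delta's profit: (291/2 - 48)·195 = 19012.5000.

19012.50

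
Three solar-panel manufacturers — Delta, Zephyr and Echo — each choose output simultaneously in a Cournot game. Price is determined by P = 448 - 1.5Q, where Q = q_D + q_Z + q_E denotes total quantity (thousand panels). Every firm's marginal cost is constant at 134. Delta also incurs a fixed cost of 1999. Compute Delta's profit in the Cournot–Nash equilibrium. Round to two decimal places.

A representative firm's profit is π_i = q_i(448 - 1.5Q) - 134q_i.
First-order condition (treating rivals' output as given): 314 - 3q_i - (3/2)·Σ_{j≠i} q_j = 0.
With identical firms every q_j equals q_i, so Σ_{j≠i} q_j = 2q_i and 314 = 6q_i, giving q_i = 157/3.
Price P = 448 - (3/2)·157 = 425/2.
Delta's profit: (425/2 - 134)·(157/3) - 1999 = 2109.1667.

2109.17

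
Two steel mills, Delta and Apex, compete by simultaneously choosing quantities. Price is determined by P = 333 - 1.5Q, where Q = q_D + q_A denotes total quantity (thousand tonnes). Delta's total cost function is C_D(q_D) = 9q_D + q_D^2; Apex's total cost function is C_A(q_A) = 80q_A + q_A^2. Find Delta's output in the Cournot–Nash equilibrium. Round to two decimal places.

Delta's profit: π_D = (333 - 1.5Q)q_D - (9q_D + q_D²). Setting ∂π_D/∂q_D = 0: 324 - 5q_D - (3/2)(q_A) = 0.
Apex's profit: π_A = (333 - 1.5Q)q_A - (80q_A + q_A²). Setting ∂π_A/∂q_A = 0: 253 - 5q_A - (3/2)(q_D) = 0.
Rearranging gives the reaction functions q_D = (324 - (3/2)q_A)/5 and q_A = (253 - (3/2)q_D)/5.
Solving the pair: q_D = 54.5275, q_A = 34.2418.

54.53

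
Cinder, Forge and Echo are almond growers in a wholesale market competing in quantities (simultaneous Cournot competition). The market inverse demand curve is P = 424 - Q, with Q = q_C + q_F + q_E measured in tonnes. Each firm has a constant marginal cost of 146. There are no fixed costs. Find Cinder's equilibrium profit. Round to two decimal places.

4830.25

Each firm earns π_i = (424 - Q)q_i - 146q_i.
Setting ∂π_i/∂q_i = 0 with rivals' quantities fixed: 278 - 2q_i - Σ_{j≠i} q_j = 0.
By symmetry each firm produces the same amount; substituting Σ_{j≠i} q_j = 2q_i yields q_i = 278/4 = 139/2.
Price P = 424 - 417/2 = 431/2.
Cinder's profit: (431/2 - 146)·(139/2) = 4830.2500.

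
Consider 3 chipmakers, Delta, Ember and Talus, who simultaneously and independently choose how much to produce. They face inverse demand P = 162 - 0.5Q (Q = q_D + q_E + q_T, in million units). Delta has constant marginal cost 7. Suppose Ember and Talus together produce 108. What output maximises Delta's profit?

With rivals' combined output fixed at 108, Delta's profit is π_D = (162 - (1/2)·108 - (1/2)q_D)q_D - (7q_D) = (108 - (1/2)q_D)q_D - (7q_D).
∂π_D/∂q_D = 101 - q_D = 0, so q_D = 101.

101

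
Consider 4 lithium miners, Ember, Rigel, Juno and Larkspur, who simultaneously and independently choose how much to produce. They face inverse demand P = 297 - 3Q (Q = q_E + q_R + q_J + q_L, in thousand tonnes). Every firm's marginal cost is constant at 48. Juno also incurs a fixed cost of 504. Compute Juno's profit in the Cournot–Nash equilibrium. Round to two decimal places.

322.68

A representative firm's profit is π_i = q_i(297 - 3Q) - 48q_i.
Setting ∂π_i/∂q_i = 0 with rivals' quantities fixed: 249 - 6q_i - 3·Σ_{j≠i} q_j = 0.
With identical firms every q_j equals q_i, so Σ_{j≠i} q_j = 3q_i and 249 = 15q_i, giving q_i = 83/5.
Price P = 297 - 3·(332/5) = 489/5.
Juno's profit: (489/5 - 48)·(83/5) - 504 = 322.6800.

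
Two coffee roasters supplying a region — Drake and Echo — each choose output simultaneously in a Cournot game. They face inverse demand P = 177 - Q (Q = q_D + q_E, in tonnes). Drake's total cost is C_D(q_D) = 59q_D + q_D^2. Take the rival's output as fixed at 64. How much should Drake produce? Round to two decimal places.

13.50

With the rival's output fixed at 64, Drake's profit is π_D = (177 - 64 - q_D)q_D - (59q_D + q_D²) = (113 - q_D)q_D - (59q_D + q_D²).
∂π_D/∂q_D = 54 - 4q_D = 0, so q_D = 27/2.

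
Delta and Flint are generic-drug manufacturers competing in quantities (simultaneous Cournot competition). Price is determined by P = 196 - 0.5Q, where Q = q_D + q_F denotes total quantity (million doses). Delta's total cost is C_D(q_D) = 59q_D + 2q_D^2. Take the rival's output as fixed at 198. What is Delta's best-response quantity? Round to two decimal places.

7.60

With the rival's output fixed at 198, Delta's profit is π_D = (196 - (1/2)·198 - (1/2)q_D)q_D - (59q_D + 2q_D²) = (97 - (1/2)q_D)q_D - (59q_D + 2q_D²).
∂π_D/∂q_D = 38 - 5q_D = 0, so q_D = 38/5.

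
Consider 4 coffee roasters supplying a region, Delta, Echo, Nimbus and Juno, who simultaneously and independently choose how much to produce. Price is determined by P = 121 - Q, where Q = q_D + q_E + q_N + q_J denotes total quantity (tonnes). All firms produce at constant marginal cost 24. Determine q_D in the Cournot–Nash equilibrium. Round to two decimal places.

19.40

Each firm earns π_i = (121 - Q)q_i - 24q_i.
First-order condition (treating rivals' output as given): 97 - 2q_i - Σ_{j≠i} q_j = 0.
With identical firms every q_j equals q_i, so Σ_{j≠i} q_j = 3q_i and 97 = 5q_i, giving q_i = 97/5.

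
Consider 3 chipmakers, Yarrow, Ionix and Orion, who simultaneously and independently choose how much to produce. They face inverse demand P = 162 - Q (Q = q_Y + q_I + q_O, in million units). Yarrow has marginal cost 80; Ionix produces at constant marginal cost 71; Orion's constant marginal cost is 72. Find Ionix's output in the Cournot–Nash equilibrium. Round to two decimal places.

Yarrow's profit: π_Y = (162 - Q)q_Y - (80q_Y). Setting ∂π_Y/∂q_Y = 0: 82 - 2q_Y - (q_I + q_O) = 0.
Ionix's profit: π_I = (162 - Q)q_I - (71q_I). Setting ∂π_I/∂q_I = 0: 91 - 2q_I - (q_Y + q_O) = 0.
Orion's profit: π_O = (162 - Q)q_O - (72q_O). Setting ∂π_O/∂q_O = 0: 90 - 2q_O - (q_Y + q_I) = 0.
Adding the 3 conditions: 263 − 2Q − 2Q = 0, i.e. Q = 263/4.
Back-substituting: q_Y = (82 − 263/4) = 65/4, q_I = (91 − 263/4) = 101/4, q_O = (90 − 263/4) = 97/4.

25.25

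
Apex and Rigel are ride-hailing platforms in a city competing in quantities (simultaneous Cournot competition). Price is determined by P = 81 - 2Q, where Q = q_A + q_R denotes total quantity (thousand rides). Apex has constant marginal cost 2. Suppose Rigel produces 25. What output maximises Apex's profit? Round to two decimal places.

7.25

With the rival's output fixed at 25, Apex's profit is π_A = (81 - 2·25 - 2q_A)q_A - (2q_A) = (31 - 2q_A)q_A - (2q_A).
∂π_A/∂q_A = 29 - 4q_A = 0, so q_A = 29/4.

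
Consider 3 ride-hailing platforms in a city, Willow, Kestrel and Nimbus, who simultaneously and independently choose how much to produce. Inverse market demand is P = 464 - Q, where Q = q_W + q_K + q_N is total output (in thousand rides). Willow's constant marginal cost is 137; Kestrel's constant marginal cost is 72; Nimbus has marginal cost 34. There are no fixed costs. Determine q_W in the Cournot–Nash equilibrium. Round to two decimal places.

39.75

Willow's profit: π_W = (464 - Q)q_W - (137q_W). Setting ∂π_W/∂q_W = 0: 327 - 2q_W - (q_K + q_N) = 0.
Kestrel's first-order condition: 392 - 2q_K - (q_W + q_N) = 0.
Nimbus's first-order condition: 430 - 2q_N - (q_W + q_K) = 0.
Adding the 3 first-order conditions: 1149 − 4Q = 0, so Q = 1149/4.
Back-substituting: q_W = (327 − 1149/4) = 159/4, q_K = (392 − 1149/4) = 419/4, q_N = (430 − 1149/4) = 571/4.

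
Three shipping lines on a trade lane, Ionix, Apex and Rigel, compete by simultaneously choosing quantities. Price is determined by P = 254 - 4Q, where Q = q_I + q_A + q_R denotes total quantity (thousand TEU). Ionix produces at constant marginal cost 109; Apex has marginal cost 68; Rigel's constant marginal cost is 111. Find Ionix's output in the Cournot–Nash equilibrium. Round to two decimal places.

Ionix's profit: π_I = (254 - 4Q)q_I - (109q_I). Setting ∂π_I/∂q_I = 0: 145 - 8q_I - 4(q_A + q_R) = 0.
Apex's first-order condition: 186 - 8q_A - 4(q_I + q_R) = 0.
Rigel's profit: π_R = (254 - 4Q)q_R - (111q_R). Setting ∂π_R/∂q_R = 0: 143 - 8q_R - 4(q_I + q_A) = 0.
Summing all 3 equations gives 474 − 16Q = 0, hence Q = 237/8.
Back-substituting: q_I = (145 − 237/2)/4 = 53/8, q_A = (186 − 237/2)/4 = 135/8, q_R = (143 − 237/2)/4 = 49/8.

6.63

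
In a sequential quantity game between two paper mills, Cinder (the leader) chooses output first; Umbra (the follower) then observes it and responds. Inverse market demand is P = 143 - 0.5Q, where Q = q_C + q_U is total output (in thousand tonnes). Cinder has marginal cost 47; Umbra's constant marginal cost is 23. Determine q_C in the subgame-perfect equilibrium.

The follower Umbra best-responds to any q_C: π_U = (143 - 0.5Q)q_U - 23q_U.
∂π_U/∂q_U = 120 - (1/2)q_C - q_U = 0 gives the reaction function q_U = (120 - (1/2)q_C).
Cinder substitutes q_U(q_C) into its own profit: π_C = q_C(143 - (1/2)q_C - (120 - (1/2)q_C)/2) - 47q_C = (83 - (1/4)q_C)q_C - 47q_C.
Maximising: ∂π_C/∂q_C = 36 - (1/2)q_C = 0, giving q_C = 72.
Then q_U = (120 - (1/2)·72) = 84.

72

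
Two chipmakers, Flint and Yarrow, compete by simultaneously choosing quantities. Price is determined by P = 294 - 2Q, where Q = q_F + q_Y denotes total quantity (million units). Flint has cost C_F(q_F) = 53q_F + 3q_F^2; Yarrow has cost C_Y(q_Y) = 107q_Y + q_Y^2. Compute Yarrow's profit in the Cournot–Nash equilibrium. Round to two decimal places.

Flint's profit: π_F = (294 - 2Q)q_F - (53q_F + 3q_F²). Setting ∂π_F/∂q_F = 0: 241 - 10q_F - 2(q_Y) = 0.
Yarrow's first-order condition: 187 - 6q_Y - 2(q_F) = 0.
Best responses: q_F = (241 - 2q_Y)/10, q_Y = (187 - 2q_F)/6.
Substituting one into the other gives q_F = 134/7 and q_Y = 347/14.
Price P = 294 - 2·(615/14) = 1443/7.
Yarrow's profit: (1443/7)·(347/14) - 107·(347/14) - (347/14)² = 1842.9949.

1842.99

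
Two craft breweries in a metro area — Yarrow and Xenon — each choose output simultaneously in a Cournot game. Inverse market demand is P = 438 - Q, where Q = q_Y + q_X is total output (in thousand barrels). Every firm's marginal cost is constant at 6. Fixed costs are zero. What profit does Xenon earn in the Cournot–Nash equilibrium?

A representative firm's profit is π_i = q_i(438 - Q) - 6q_i.
First-order condition (treating rivals' output as given): 432 - 2q_i - q_j = 0.
By symmetry each firm produces the same amount; substituting q_j = q_i yields q_i = 432/3 = 144.
Price P = 438 - 288 = 150.
Xenon's profit: (150 - 6)·144 = 20736.

20736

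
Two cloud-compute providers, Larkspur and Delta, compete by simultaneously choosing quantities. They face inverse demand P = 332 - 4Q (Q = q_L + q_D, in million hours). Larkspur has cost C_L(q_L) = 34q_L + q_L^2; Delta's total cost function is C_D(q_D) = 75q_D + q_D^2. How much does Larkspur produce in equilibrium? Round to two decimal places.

23.24

Larkspur's profit: π_L = (332 - 4Q)q_L - (34q_L + q_L²). Setting ∂π_L/∂q_L = 0: 298 - 10q_L - 4(q_D) = 0.
Delta's first-order condition: 257 - 10q_D - 4(q_L) = 0.
So q_L = (298 - 4q_D)/10 and q_D = (257 - 4q_L)/10.
Substituting one into the other gives q_L = 488/21 and q_D = 689/42.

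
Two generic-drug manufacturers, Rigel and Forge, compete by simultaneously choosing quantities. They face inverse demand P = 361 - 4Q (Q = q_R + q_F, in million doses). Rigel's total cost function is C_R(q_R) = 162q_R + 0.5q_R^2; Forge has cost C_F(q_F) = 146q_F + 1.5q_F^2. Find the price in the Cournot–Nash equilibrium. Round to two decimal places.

Rigel's profit: π_R = (361 - 4Q)q_R - (162q_R + (1/2)q_R²). Setting ∂π_R/∂q_R = 0: 199 - 9q_R - 4(q_F) = 0.
Forge's first-order condition: 215 - 11q_F - 4(q_R) = 0.
Best responses: q_R = (199 - 4q_F)/9, q_F = (215 - 4q_R)/11.
Substituting one into the other gives q_R = 1329/83 and q_F = 1139/83.
Total output Q = 29.7349, so price P = 361 - 4·29.7349 = 242.0602.

242.06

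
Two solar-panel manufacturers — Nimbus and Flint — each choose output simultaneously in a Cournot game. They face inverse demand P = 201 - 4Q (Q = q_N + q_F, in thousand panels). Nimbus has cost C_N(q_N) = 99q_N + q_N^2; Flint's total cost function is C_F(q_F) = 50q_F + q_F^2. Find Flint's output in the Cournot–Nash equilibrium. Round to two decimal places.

13.12

Nimbus's profit: π_N = (201 - 4Q)q_N - (99q_N + q_N²). Setting ∂π_N/∂q_N = 0: 102 - 10q_N - 4(q_F) = 0.
Flint's profit: π_F = (201 - 4Q)q_F - (50q_F + q_F²). Setting ∂π_F/∂q_F = 0: 151 - 10q_F - 4(q_N) = 0.
Best responses: q_N = (102 - 4q_F)/10, q_F = (151 - 4q_N)/10.
Solving the pair: q_N = 104/21, q_F = 551/42.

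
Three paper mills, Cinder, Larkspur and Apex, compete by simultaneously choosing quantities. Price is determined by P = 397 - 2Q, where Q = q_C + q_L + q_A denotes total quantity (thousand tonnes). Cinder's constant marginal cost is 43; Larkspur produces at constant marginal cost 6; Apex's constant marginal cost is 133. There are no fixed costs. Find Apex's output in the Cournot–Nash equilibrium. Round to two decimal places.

5.88

Cinder's profit: π_C = (397 - 2Q)q_C - (43q_C). Setting ∂π_C/∂q_C = 0: 354 - 4q_C - 2(q_L + q_A) = 0.
Larkspur's first-order condition: 391 - 4q_L - 2(q_C + q_A) = 0.
Apex's profit: π_A = (397 - 2Q)q_A - (133q_A). Setting ∂π_A/∂q_A = 0: 264 - 4q_A - 2(q_C + q_L) = 0.
Adding the 3 first-order conditions: 1009 − 8Q = 0, so Q = 1009/8.
Back-substituting: q_C = (354 − 1009/4)/2 = 407/8, q_L = (391 − 1009/4)/2 = 555/8, q_A = (264 − 1009/4)/2 = 47/8.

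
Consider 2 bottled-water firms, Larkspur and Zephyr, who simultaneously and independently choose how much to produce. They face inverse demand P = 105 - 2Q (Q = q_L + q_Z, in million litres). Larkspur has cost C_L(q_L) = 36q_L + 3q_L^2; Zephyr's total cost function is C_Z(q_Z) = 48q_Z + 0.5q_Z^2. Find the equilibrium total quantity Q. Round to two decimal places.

14.41

Larkspur's profit: π_L = (105 - 2Q)q_L - (36q_L + 3q_L²). Setting ∂π_L/∂q_L = 0: 69 - 10q_L - 2(q_Z) = 0.
Zephyr's first-order condition: 57 - 5q_Z - 2(q_L) = 0.
So q_L = (69 - 2q_Z)/10 and q_Z = (57 - 2q_L)/5.
Solving the pair: q_L = 231/46, q_Z = 216/23.
Total output Q = 231/46 + 216/23 = 663/46.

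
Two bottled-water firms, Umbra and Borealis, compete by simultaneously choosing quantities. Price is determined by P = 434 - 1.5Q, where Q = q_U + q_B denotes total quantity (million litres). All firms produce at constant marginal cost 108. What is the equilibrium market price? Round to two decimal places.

216.67

A representative firm's profit is π_i = q_i(434 - 1.5Q) - 108q_i.
First-order condition (treating rivals' output as given): 326 - 3q_i - (3/2)q_j = 0.
By symmetry each firm produces the same amount; substituting q_j = q_i yields q_i = 326/(9/2) = 652/9.
Total output Q = 1304/9, so price P = 434 - (3/2)·(1304/9) = 650/3.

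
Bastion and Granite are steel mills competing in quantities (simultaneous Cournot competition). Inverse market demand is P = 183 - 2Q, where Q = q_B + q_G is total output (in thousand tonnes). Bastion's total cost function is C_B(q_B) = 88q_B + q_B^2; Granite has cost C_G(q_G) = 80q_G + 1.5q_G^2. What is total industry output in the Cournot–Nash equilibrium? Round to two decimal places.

Bastion's profit: π_B = (183 - 2Q)q_B - (88q_B + q_B²). Setting ∂π_B/∂q_B = 0: 95 - 6q_B - 2(q_G) = 0.
Granite's profit: π_G = (183 - 2Q)q_G - (80q_G + (3/2)q_G²). Setting ∂π_G/∂q_G = 0: 103 - 7q_G - 2(q_B) = 0.
Rearranging gives the reaction functions q_B = (95 - 2q_G)/6 and q_G = (103 - 2q_B)/7.
Substituting one into the other gives q_B = 459/38 and q_G = 214/19.
Total output Q = 459/38 + 214/19 = 887/38.

23.34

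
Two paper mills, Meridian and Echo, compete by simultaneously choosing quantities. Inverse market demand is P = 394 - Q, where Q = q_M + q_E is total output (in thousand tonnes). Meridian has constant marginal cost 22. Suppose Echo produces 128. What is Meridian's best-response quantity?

122

With the rival's output fixed at 128, Meridian's profit is π_M = (394 - 128 - q_M)q_M - (22q_M) = (266 - q_M)q_M - (22q_M).
∂π_M/∂q_M = 244 - 2q_M = 0, so q_M = 122.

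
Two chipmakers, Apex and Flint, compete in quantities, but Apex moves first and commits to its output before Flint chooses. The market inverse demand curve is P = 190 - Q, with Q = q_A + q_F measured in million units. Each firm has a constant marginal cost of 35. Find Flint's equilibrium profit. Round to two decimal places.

1501.56

Solve by backward induction. Given q_A, the follower Flint maximises π_F = (190 - q_A - q_F)q_F - 35q_F.
Follower FOC: 155 - q_A - 2q_F = 0, so q_F(q_A) = (155 - q_A)/2.
Apex substitutes q_F(q_A) into its own profit: π_A = q_A(190 - q_A - (155 - q_A)/2) - 35q_A = (225/2 - (1/2)q_A)q_A - 35q_A.
Leader FOC: 155/2 - q_A = 0, so q_A = 155/2.
Then q_F = (155 - 155/2)/2 = 155/4.
Price P = 190 - 465/4 = 295/4.
Flint's profit: (295/4 - 35)·(155/4) = 1501.5625.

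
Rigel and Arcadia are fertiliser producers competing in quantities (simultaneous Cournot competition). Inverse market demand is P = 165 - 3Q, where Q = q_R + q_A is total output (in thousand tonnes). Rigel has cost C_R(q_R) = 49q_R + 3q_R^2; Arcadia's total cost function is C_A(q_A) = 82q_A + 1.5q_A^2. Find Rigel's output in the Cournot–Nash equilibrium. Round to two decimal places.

Rigel's profit: π_R = (165 - 3Q)q_R - (49q_R + 3q_R²). Setting ∂π_R/∂q_R = 0: 116 - 12q_R - 3(q_A) = 0.
Arcadia's profit: π_A = (165 - 3Q)q_A - (82q_A + (3/2)q_A²). Setting ∂π_A/∂q_A = 0: 83 - 9q_A - 3(q_R) = 0.
Best responses: q_R = (116 - 3q_A)/12, q_A = (83 - 3q_R)/9.
Solving the pair: q_R = 265/33, q_A = 72/11.

8.03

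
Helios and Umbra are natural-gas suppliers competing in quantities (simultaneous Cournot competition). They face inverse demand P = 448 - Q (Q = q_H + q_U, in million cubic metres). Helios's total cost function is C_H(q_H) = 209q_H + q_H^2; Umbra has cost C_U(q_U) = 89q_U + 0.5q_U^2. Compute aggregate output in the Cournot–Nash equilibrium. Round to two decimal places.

Helios's profit: π_H = (448 - Q)q_H - (209q_H + q_H²). Setting ∂π_H/∂q_H = 0: 239 - 4q_H - (q_U) = 0.
Umbra's first-order condition: 359 - 3q_U - (q_H) = 0.
Rearranging gives the reaction functions q_H = (239 - q_U)/4 and q_U = (359 - q_H)/3.
Solving the pair: q_H = 358/11, q_U = 1197/11.
Total output Q = 358/11 + 1197/11 = 1555/11.

141.36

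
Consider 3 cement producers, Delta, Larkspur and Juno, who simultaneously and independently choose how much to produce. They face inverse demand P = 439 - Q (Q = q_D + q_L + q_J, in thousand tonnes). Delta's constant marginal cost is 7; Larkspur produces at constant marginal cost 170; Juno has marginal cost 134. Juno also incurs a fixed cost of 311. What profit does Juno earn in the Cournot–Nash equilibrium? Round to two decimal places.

2551.25

Delta's profit: π_D = (439 - Q)q_D - (7q_D). Setting ∂π_D/∂q_D = 0: 432 - 2q_D - (q_L + q_J) = 0.
Larkspur's first-order condition: 269 - 2q_L - (q_D + q_J) = 0.
Juno's profit: π_J = (439 - Q)q_J - (134q_J). Setting ∂π_J/∂q_J = 0: 305 - 2q_J - (q_D + q_L) = 0.
Summing all 3 equations gives 1006 − 4Q = 0, hence Q = 503/2.
Back-substituting: q_D = (432 − 503/2) = 361/2, q_L = (269 − 503/2) = 35/2, q_J = (305 − 503/2) = 107/2.
Price P = 439 - 503/2 = 375/2.
Juno's profit: (375/2 - 134)·(107/2) - 311 = 2551.2500.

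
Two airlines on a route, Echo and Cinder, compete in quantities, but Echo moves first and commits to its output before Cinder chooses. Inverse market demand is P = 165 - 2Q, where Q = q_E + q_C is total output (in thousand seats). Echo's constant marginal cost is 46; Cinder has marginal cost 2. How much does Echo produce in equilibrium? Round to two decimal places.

18.75

The follower Cinder best-responds to any q_E: π_C = (165 - 2Q)q_C - 2q_C.
∂π_C/∂q_C = 163 - 2q_E - 4q_C = 0 gives the reaction function q_C = (163 - 2q_E)/4.
The leader anticipates this reaction. Substituting into P = 165 - 2Q gives P = 167/2 - q_E, so π_E = (167/2 - q_E)q_E - 46q_E.
The leader's first-order condition 75/2 - 2q_E = 0 yields q_E = 75/4.
Then q_C = (163 - 2·(75/4))/4 = 251/8.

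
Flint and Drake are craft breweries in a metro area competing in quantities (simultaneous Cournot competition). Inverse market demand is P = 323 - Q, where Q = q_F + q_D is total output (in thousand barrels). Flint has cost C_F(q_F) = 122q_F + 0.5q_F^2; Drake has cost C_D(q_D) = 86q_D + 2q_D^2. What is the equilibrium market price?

236

Flint's profit: π_F = (323 - Q)q_F - (122q_F + (1/2)q_F²). Setting ∂π_F/∂q_F = 0: 201 - 3q_F - (q_D) = 0.
Drake's first-order condition: 237 - 6q_D - (q_F) = 0.
Rearranging gives the reaction functions q_F = (201 - q_D)/3 and q_D = (237 - q_F)/6.
Solving the pair: q_F = 57, q_D = 30.
Total output Q = 87, so price P = 323 - 87 = 236.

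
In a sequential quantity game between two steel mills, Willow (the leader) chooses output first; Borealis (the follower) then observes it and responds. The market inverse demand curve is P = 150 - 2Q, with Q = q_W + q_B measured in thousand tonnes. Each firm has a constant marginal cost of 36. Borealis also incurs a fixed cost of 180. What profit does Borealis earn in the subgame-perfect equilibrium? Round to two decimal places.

226.13

The follower Borealis best-responds to any q_W: π_B = (150 - 2Q)q_B - 36q_B.
Setting the follower's marginal profit to zero, 114 - 2q_W - 4q_B = 0, i.e. q_B = (114 - 2q_W)/4.
The leader anticipates this reaction. Substituting into P = 150 - 2Q gives P = 93 - q_W, so π_W = (93 - q_W)q_W - 36q_W.
The leader's first-order condition 57 - 2q_W = 0 yields q_W = 57/2.
Then q_B = (114 - 2·(57/2))/4 = 57/4.
Price P = 150 - 2·(171/4) = 129/2.
Borealis's profit: (129/2 - 36)·(57/4) - 180 = 1809/8.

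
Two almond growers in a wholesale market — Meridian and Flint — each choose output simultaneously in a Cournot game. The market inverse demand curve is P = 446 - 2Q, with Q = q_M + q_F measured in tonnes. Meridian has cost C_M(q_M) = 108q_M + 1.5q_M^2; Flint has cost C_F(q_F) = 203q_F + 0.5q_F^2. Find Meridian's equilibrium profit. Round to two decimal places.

5279.56

Meridian's profit: π_M = (446 - 2Q)q_M - (108q_M + (3/2)q_M²). Setting ∂π_M/∂q_M = 0: 338 - 7q_M - 2(q_F) = 0.
Flint's first-order condition: 243 - 5q_F - 2(q_M) = 0.
Rearranging gives the reaction functions q_M = (338 - 2q_F)/7 and q_F = (243 - 2q_M)/5.
Solving the pair: q_M = 1204/31, q_F = 1025/31.
Price P = 446 - 2·71.9032 = 302.1935.
Meridian's profit: 302.1935·(1204/31) - 108·(1204/31) - (3/2)(1204/31)² = 5279.5588.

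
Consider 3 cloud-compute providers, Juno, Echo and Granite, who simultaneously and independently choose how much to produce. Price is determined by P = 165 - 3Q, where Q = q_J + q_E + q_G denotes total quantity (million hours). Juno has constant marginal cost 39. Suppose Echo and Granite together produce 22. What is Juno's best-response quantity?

With rivals' combined output fixed at 22, Juno's profit is π_J = (165 - 3·22 - 3q_J)q_J - (39q_J) = (99 - 3q_J)q_J - (39q_J).
∂π_J/∂q_J = 60 - 6q_J = 0, so q_J = 10.

10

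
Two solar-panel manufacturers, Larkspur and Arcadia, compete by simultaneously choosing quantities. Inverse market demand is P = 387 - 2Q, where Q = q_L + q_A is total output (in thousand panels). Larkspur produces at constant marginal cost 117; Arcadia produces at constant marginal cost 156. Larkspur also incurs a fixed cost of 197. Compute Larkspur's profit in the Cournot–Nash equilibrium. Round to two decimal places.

5107.50

Larkspur's profit: π_L = (387 - 2Q)q_L - (117q_L). Setting ∂π_L/∂q_L = 0: 270 - 4q_L - 2(q_A) = 0.
Arcadia's profit: π_A = (387 - 2Q)q_A - (156q_A). Setting ∂π_A/∂q_A = 0: 231 - 4q_A - 2(q_L) = 0.
So q_L = (270 - 2q_A)/4 and q_A = (231 - 2q_L)/4.
Substituting one into the other gives q_L = 103/2 and q_A = 32.
Price P = 387 - 2·(167/2) = 220.
Larkspur's profit: (220 - 117)·(103/2) - 197 = 5107.5000.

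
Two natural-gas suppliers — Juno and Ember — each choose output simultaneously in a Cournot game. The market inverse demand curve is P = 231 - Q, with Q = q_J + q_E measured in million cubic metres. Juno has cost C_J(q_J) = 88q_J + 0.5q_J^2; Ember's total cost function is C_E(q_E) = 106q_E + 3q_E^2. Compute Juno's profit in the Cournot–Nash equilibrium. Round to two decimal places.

Juno's profit: π_J = (231 - Q)q_J - (88q_J + (1/2)q_J²). Setting ∂π_J/∂q_J = 0: 143 - 3q_J - (q_E) = 0.
Ember's profit: π_E = (231 - Q)q_E - (106q_E + 3q_E²). Setting ∂π_E/∂q_E = 0: 125 - 8q_E - (q_J) = 0.
So q_J = (143 - q_E)/3 and q_E = (125 - q_J)/8.
Substituting one into the other gives q_J = 1019/23 and q_E = 232/23.
Price P = 231 - 1251/23 = 176.6087.
Juno's profit: 176.6087·(1019/23) - 88·(1019/23) - (1/2)(1019/23)² = 2944.3129.

2944.31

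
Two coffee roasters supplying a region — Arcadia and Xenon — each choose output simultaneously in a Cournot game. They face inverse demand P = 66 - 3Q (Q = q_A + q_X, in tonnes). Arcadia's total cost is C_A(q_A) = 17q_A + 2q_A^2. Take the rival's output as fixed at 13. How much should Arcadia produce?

1

With the rival's output fixed at 13, Arcadia's profit is π_A = (66 - 3·13 - 3q_A)q_A - (17q_A + 2q_A²) = (27 - 3q_A)q_A - (17q_A + 2q_A²).
∂π_A/∂q_A = 10 - 10q_A = 0, so q_A = 1.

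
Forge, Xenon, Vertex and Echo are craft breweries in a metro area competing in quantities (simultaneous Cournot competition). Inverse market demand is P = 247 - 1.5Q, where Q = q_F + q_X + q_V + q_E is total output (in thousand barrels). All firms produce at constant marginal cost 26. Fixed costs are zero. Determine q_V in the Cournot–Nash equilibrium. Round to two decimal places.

Each firm earns π_i = (247 - 1.5Q)q_i - 26q_i.
Setting ∂π_i/∂q_i = 0 with rivals' quantities fixed: 221 - 3q_i - (3/2)·Σ_{j≠i} q_j = 0.
By symmetry each firm produces the same amount; substituting Σ_{j≠i} q_j = 3q_i yields q_i = 221/(15/2) = 442/15.

29.47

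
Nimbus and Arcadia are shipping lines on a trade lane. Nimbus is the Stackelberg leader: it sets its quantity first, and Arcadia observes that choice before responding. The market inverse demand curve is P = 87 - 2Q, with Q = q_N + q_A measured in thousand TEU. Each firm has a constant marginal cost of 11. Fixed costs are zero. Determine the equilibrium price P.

Solve by backward induction. Given q_N, the follower Arcadia maximises π_A = (87 - 2q_N - 2q_A)q_A - 11q_A.
∂π_A/∂q_A = 76 - 2q_N - 4q_A = 0 gives the reaction function q_A = (76 - 2q_N)/4.
The leader anticipates this reaction. Substituting into P = 87 - 2Q gives P = 49 - q_N, so π_N = (49 - q_N)q_N - 11q_N.
The leader's first-order condition 38 - 2q_N = 0 yields q_N = 19.
Then q_A = (76 - 2·19)/4 = 19/2.
Total output Q = 57/2, so price P = 87 - 2·(57/2) = 30.

30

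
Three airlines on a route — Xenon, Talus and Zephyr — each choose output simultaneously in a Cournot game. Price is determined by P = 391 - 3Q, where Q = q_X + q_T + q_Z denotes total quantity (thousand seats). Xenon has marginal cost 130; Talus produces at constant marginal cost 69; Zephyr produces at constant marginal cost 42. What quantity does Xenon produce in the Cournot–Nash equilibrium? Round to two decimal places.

Xenon's profit: π_X = (391 - 3Q)q_X - (130q_X). Setting ∂π_X/∂q_X = 0: 261 - 6q_X - 3(q_T + q_Z) = 0.
Talus's profit: π_T = (391 - 3Q)q_T - (69q_T). Setting ∂π_T/∂q_T = 0: 322 - 6q_T - 3(q_X + q_Z) = 0.
Zephyr's profit: π_Z = (391 - 3Q)q_Z - (42q_Z). Setting ∂π_Z/∂q_Z = 0: 349 - 6q_Z - 3(q_X + q_T) = 0.
Adding the 3 first-order conditions: 932 − 12Q = 0, so Q = 233/3.
Back-substituting: q_X = (261 − 233)/3 = 28/3, q_T = (322 − 233)/3 = 89/3, q_Z = (349 − 233)/3 = 116/3.

9.33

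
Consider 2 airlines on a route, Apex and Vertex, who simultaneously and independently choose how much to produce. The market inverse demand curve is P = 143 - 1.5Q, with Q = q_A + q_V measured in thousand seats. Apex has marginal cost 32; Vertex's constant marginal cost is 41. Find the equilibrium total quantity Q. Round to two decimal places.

Apex's profit: π_A = (143 - 1.5Q)q_A - (32q_A). Setting ∂π_A/∂q_A = 0: 111 - 3q_A - (3/2)(q_V) = 0.
Vertex's first-order condition: 102 - 3q_V - (3/2)(q_A) = 0.
Best responses: q_A = (111 - (3/2)q_V)/3, q_V = (102 - (3/2)q_A)/3.
Solving the pair: q_A = 80/3, q_V = 62/3.
Total output Q = 80/3 + 62/3 = 142/3.

47.33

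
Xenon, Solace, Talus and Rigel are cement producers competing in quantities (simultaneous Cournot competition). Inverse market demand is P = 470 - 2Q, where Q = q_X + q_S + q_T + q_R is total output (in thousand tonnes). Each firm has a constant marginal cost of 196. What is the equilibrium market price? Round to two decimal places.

A representative firm's profit is π_i = q_i(470 - 2Q) - 196q_i.
First-order condition (treating rivals' output as given): 274 - 4q_i - 2·Σ_{j≠i} q_j = 0.
By symmetry each firm produces the same amount; substituting Σ_{j≠i} q_j = 3q_i yields q_i = 274/10 = 137/5.
Total output Q = 548/5, so price P = 470 - 2·(548/5) = 1254/5.

250.80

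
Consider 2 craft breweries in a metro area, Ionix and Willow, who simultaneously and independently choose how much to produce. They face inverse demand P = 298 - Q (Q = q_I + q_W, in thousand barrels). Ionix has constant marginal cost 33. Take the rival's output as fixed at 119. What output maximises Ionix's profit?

73

With the rival's output fixed at 119, Ionix's profit is π_I = (298 - 119 - q_I)q_I - (33q_I) = (179 - q_I)q_I - (33q_I).
∂π_I/∂q_I = 146 - 2q_I = 0, so q_I = 73.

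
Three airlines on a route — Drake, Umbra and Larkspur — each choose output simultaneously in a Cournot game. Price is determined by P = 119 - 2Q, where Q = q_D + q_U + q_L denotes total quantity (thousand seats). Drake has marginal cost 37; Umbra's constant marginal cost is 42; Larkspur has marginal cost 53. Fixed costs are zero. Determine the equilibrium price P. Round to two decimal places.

62.75

Drake's profit: π_D = (119 - 2Q)q_D - (37q_D). Setting ∂π_D/∂q_D = 0: 82 - 4q_D - 2(q_U + q_L) = 0.
Umbra's profit: π_U = (119 - 2Q)q_U - (42q_U). Setting ∂π_U/∂q_U = 0: 77 - 4q_U - 2(q_D + q_L) = 0.
Larkspur's profit: π_L = (119 - 2Q)q_L - (53q_L). Setting ∂π_L/∂q_L = 0: 66 - 4q_L - 2(q_D + q_U) = 0.
Adding the 3 first-order conditions: 225 − 8Q = 0, so Q = 225/8.
Back-substituting: q_D = (82 − 225/4)/2 = 103/8, q_U = (77 − 225/4)/2 = 83/8, q_L = (66 − 225/4)/2 = 39/8.
Total output Q = 225/8, so price P = 119 - 2·(225/8) = 251/4.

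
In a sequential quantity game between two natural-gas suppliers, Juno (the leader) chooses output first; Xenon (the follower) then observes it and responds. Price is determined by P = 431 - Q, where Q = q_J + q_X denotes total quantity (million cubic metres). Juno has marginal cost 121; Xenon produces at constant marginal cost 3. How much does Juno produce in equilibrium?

Solve by backward induction. Given q_J, the follower Xenon maximises π_X = (431 - q_J - q_X)q_X - 3q_X.
∂π_X/∂q_X = 428 - q_J - 2q_X = 0 gives the reaction function q_X = (428 - q_J)/2.
The leader anticipates this reaction. Substituting into P = 431 - Q gives P = 217 - (1/2)q_J, so π_J = (217 - (1/2)q_J)q_J - 121q_J.
Maximising: ∂π_J/∂q_J = 96 - q_J = 0, giving q_J = 96.
Then q_X = (428 - 96)/2 = 166.

96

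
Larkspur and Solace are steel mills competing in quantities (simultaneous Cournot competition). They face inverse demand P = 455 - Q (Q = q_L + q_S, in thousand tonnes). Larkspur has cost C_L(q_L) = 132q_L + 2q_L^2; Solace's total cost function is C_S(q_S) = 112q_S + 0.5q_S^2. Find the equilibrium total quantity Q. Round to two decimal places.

Larkspur's profit: π_L = (455 - Q)q_L - (132q_L + 2q_L²). Setting ∂π_L/∂q_L = 0: 323 - 6q_L - (q_S) = 0.
Solace's first-order condition: 343 - 3q_S - (q_L) = 0.
Rearranging gives the reaction functions q_L = (323 - q_S)/6 and q_S = (343 - q_L)/3.
Solving the pair: q_L = 626/17, q_S = 1735/17.
Total output Q = 626/17 + 1735/17 = 138.8824.

138.88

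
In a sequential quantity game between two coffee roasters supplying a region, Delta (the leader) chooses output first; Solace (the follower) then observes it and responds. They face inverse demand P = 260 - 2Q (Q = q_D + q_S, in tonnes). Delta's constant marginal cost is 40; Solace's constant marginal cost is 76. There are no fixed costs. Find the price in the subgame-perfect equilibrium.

104

The follower Solace best-responds to any q_D: π_S = (260 - 2Q)q_S - 76q_S.
Setting the follower's marginal profit to zero, 184 - 2q_D - 4q_S = 0, i.e. q_S = (184 - 2q_D)/4.
Delta substitutes q_S(q_D) into its own profit: π_D = q_D(260 - 2q_D - (184 - 2q_D)/2) - 40q_D = (168 - q_D)q_D - 40q_D.
The leader's first-order condition 128 - 2q_D = 0 yields q_D = 64.
Then q_S = (184 - 2·64)/4 = 14.
Total output Q = 78, so price P = 260 - 2·78 = 104.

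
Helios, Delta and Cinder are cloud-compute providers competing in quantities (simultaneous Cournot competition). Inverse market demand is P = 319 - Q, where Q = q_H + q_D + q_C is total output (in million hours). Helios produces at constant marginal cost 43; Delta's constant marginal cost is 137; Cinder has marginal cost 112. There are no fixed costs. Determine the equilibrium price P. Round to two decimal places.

Helios's profit: π_H = (319 - Q)q_H - (43q_H). Setting ∂π_H/∂q_H = 0: 276 - 2q_H - (q_D + q_C) = 0.
Delta's first-order condition: 182 - 2q_D - (q_H + q_C) = 0.
Cinder's first-order condition: 207 - 2q_C - (q_H + q_D) = 0.
Adding the 3 conditions: 665 − 2Q − 2Q = 0, i.e. Q = 665/4.
Back-substituting: q_H = (276 − 665/4) = 439/4, q_D = (182 − 665/4) = 63/4, q_C = (207 − 665/4) = 163/4.
Total output Q = 665/4, so price P = 319 - 665/4 = 611/4.

152.75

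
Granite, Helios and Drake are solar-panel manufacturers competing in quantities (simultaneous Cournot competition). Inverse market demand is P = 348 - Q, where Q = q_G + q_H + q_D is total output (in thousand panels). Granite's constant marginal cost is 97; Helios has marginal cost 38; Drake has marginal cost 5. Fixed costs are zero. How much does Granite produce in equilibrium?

25

Granite's profit: π_G = (348 - Q)q_G - (97q_G). Setting ∂π_G/∂q_G = 0: 251 - 2q_G - (q_H + q_D) = 0.
Helios's first-order condition: 310 - 2q_H - (q_G + q_D) = 0.
Drake's first-order condition: 343 - 2q_D - (q_G + q_H) = 0.
Adding the 3 conditions: 904 − 2Q − 2Q = 0, i.e. Q = 226.
Back-substituting: q_G = (251 − 226) = 25, q_H = (310 − 226) = 84, q_D = (343 − 226) = 117.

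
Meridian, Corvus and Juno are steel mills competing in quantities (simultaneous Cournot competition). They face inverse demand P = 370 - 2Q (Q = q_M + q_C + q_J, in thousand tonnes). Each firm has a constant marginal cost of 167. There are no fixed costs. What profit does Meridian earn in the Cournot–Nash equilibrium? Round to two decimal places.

1287.78

Each firm earns π_i = (370 - 2Q)q_i - 167q_i.
First-order condition (treating rivals' output as given): 203 - 4q_i - 2·Σ_{j≠i} q_j = 0.
With identical firms every q_j equals q_i, so Σ_{j≠i} q_j = 2q_i and 203 = 8q_i, giving q_i = 203/8.
Price P = 370 - 2·(609/8) = 871/4.
Meridian's profit: (871/4 - 167)·(203/8) = 1287.7813.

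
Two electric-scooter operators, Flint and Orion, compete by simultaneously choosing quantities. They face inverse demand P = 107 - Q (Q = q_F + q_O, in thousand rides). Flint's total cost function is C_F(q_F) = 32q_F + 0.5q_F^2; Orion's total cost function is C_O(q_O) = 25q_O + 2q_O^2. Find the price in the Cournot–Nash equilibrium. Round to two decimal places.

Flint's profit: π_F = (107 - Q)q_F - (32q_F + (1/2)q_F²). Setting ∂π_F/∂q_F = 0: 75 - 3q_F - (q_O) = 0.
Orion's profit: π_O = (107 - Q)q_O - (25q_O + 2q_O²). Setting ∂π_O/∂q_O = 0: 82 - 6q_O - (q_F) = 0.
Rearranging gives the reaction functions q_F = (75 - q_O)/3 and q_O = (82 - q_F)/6.
Solving the pair: q_F = 368/17, q_O = 171/17.
Total output Q = 539/17, so price P = 107 - 539/17 = 1280/17.

75.29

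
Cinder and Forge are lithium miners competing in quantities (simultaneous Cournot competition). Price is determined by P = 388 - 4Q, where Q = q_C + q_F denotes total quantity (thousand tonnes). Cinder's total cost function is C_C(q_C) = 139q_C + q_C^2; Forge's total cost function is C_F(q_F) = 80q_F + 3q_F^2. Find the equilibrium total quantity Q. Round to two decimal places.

Cinder's profit: π_C = (388 - 4Q)q_C - (139q_C + q_C²). Setting ∂π_C/∂q_C = 0: 249 - 10q_C - 4(q_F) = 0.
Forge's first-order condition: 308 - 14q_F - 4(q_C) = 0.
Best responses: q_C = (249 - 4q_F)/10, q_F = (308 - 4q_C)/14.
Substituting one into the other gives q_C = 1127/62 and q_F = 521/31.
Total output Q = 1127/62 + 521/31 = 34.9839.

34.98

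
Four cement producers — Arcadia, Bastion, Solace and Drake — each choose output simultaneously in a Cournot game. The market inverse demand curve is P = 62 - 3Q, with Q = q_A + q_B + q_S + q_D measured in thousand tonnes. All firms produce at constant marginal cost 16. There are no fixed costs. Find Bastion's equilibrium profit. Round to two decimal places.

A representative firm's profit is π_i = q_i(62 - 3Q) - 16q_i.
Setting ∂π_i/∂q_i = 0 with rivals' quantities fixed: 46 - 6q_i - 3·Σ_{j≠i} q_j = 0.
By symmetry each firm produces the same amount; substituting Σ_{j≠i} q_j = 3q_i yields q_i = 46/15.
Price P = 62 - 3·(184/15) = 126/5.
Bastion's profit: (126/5 - 16)·(46/15) = 28.2133.

28.21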